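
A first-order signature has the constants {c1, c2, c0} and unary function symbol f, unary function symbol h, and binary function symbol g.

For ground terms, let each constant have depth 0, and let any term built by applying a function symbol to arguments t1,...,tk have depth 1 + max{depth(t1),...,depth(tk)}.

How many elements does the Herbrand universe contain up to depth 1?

Count level by level. With function symbols f/1, h/1, g/2, the terms of depth ≤ k are the 3 constants together with each function applied to depth-≤(k−1) tuples, so N_k = 3 + N_{k-1} + N_{k-1} + N_{k-1}^2.
N_0 = 3
N_1 = 3 + 3 + 3 + 3^2 = 18

18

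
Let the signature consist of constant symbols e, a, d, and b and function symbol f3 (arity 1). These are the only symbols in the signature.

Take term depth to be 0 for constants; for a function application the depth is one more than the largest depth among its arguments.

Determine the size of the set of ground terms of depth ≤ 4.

20

Let N_k count ground terms of depth at most k. Each non-constant term of depth ≤ k is some function symbol applied to depth-≤(k−1) arguments, giving N_k = 4 + N_{k-1}.
N_0 = 4
N_1 = 4 + 4 = 8
N_2 = 4 + 8 = 12
N_3 = 4 + 12 = 16
N_4 = 4 + 16 = 20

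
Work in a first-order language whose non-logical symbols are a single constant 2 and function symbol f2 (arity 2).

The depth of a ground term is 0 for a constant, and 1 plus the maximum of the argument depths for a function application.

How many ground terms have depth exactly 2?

3

Let N_k = |{terms of depth ≤ k}|. Then N_0 = 1 and N_k = 1 + N_{k-1}^2 for k ≥ 1 (one summand per function symbol, arity giving the exponent).
N_0 = 1
N_1 = 1 + 1^2 = 2
N_2 = 1 + 2^2 = 5
Terms of depth exactly 2: N_2 − N_1 = 5 − 2 = 3.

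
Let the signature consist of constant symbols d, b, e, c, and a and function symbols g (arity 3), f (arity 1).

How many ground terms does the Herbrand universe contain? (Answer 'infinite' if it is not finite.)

The signature has at least one function symbol (g, arity 3) and at least one constant (d).
Iterating g gives infinitely many distinct ground terms: d, g(d, d, d), g(g(d, d, d), g(d, d, d), g(d, d, d)), ...
So the Herbrand universe is infinite.

infinite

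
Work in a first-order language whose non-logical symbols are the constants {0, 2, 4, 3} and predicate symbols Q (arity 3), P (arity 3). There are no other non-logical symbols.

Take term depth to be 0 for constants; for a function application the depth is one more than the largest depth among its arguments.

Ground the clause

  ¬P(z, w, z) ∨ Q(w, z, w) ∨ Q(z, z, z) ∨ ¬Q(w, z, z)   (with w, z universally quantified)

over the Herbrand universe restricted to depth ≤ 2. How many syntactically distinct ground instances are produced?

Ground terms of depth ≤ 2:
  With no function symbols every ground term is a constant, so there are exactly 4 ground terms at every depth bound.
  N_0 = 4
  N_1 = 4
  N_2 = 4
So there are 4 ground terms available for substitution.
The body mentions every one of the 2 quantified variables; since ground terms form a free algebra, no two substitutions collapse to the same formula.
Number of ground instances = 4^2 = 16.

16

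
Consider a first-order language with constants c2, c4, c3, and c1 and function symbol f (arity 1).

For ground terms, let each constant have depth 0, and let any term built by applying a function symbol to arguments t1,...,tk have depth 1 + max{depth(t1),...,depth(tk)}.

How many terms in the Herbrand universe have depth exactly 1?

4

Let N_k = |{terms of depth ≤ k}|. Then N_0 = 4 and N_k = 4 + N_{k-1} for k ≥ 1 (one summand per function symbol, arity giving the exponent).
N_0 = 4
N_1 = 4 + 4 = 8
Terms of depth exactly 1: N_1 − N_0 = 8 − 4 = 4.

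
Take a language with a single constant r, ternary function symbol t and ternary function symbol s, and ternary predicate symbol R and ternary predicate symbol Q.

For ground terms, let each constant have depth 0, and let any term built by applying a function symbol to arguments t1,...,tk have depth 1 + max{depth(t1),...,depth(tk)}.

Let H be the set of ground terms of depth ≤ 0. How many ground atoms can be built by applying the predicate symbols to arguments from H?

First count ground terms of depth ≤ 0.
Count level by level. With function symbols t/3, s/3, the terms of depth ≤ k are the 1 constant together with each function applied to depth-≤(k−1) tuples, so N_k = 1 + N_{k-1}^3 + N_{k-1}^3.
N_0 = 1
So |H| = 1.
For each predicate symbol, the number of ground atoms is |H| raised to its arity; summing:
  R: 1^3 = 1;  Q: 1^3 = 1
Total ground atoms: 1 + 1 = 2.

2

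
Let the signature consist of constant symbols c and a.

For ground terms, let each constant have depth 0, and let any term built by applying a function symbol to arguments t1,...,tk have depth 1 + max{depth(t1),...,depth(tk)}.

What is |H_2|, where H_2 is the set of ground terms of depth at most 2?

2

With no function symbols every ground term is a constant, so there are exactly 2 ground terms at every depth bound.
N_0 = 2
N_1 = 2
N_2 = 2
Explicitly: c, a.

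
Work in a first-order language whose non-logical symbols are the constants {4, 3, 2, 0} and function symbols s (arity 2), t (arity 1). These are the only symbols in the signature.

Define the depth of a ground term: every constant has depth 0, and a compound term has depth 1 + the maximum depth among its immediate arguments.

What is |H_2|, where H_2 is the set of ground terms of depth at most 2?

604

Let N_k = |{terms of depth ≤ k}|. Then N_0 = 4 and N_k = 4 + N_{k-1}^2 + N_{k-1} for k ≥ 1 (one summand per function symbol, arity giving the exponent).
N_0 = 4
N_1 = 4 + 4^2 + 4 = 24
N_2 = 4 + 24^2 + 24 = 604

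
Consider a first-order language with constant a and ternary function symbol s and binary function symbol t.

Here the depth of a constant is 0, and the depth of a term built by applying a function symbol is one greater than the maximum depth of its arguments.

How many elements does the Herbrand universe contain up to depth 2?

Let N_k count ground terms of depth at most k. Each non-constant term of depth ≤ k is some function symbol applied to depth-≤(k−1) arguments, giving N_k = 1 + N_{k-1}^3 + N_{k-1}^2.
N_0 = 1
N_1 = 1 + 1^3 + 1^2 = 3
N_2 = 1 + 3^3 + 3^2 = 37

37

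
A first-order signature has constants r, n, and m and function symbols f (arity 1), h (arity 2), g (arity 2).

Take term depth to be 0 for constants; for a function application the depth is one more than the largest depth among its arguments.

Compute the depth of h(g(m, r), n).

2

depth(g(m, r)) = 1 + max(0, 0) = 1
depth(h(g(m, r), n)) = 1 + max(1, 0) = 2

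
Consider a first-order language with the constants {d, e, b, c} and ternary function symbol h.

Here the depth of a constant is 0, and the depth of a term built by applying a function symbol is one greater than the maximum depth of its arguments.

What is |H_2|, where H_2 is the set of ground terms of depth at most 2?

314436

Write N_k for the number of ground terms of depth ≤ k. A term of depth ≤ k is either a constant or a function symbol applied to arguments of depth ≤ k−1, so N_k = 4 + N_{k-1}^3.
N_0 = 4
N_1 = 4 + 4^3 = 68
N_2 = 4 + 68^3 = 314436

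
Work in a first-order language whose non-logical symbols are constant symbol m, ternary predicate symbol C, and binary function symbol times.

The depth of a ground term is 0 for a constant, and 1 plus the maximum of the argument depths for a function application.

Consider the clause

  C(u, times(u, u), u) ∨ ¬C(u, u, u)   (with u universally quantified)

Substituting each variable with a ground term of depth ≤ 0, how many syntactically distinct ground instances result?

1

Ground terms of depth ≤ 0:
  Count level by level. With function symbols times/2, the terms of depth ≤ k are the 1 constant together with each function applied to depth-≤(k−1) tuples, so N_k = 1 + N_{k-1}^2.
  N_0 = 1
  Explicitly: m.
So there is exactly 1 ground term available for substitution.
The variable u ranges independently over the available ground terms, and distinct assignments produce distinct instances.
Number of ground instances = 1.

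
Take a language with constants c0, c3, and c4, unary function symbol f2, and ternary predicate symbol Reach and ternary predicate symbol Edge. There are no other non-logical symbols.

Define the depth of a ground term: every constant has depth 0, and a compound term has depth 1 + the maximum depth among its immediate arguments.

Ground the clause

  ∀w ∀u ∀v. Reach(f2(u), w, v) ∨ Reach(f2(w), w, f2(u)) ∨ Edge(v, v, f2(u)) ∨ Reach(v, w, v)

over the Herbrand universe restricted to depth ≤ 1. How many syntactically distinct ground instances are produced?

216

Ground terms of depth ≤ 1:
  Write N_k for the number of ground terms of depth ≤ k. A term of depth ≤ k is either a constant or a function symbol applied to arguments of depth ≤ k−1, so N_k = 3 + N_{k-1}.
  N_0 = 3
  N_1 = 3 + 3 = 6
  Explicitly: c0, c3, c4, f2(c0), f2(c3), f2(c4).
So there are 6 ground terms available for substitution.
The body mentions every one of the 3 quantified variables; since ground terms form a free algebra, no two substitutions collapse to the same formula.
Number of ground instances = 6^3 = 216.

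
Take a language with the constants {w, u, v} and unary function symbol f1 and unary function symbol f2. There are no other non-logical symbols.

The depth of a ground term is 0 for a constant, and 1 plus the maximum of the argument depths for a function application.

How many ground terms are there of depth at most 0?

3

Write N_k for the number of ground terms of depth ≤ k. A term of depth ≤ k is either a constant or a function symbol applied to arguments of depth ≤ k−1, so N_k = 3 + N_{k-1} + N_{k-1}.
N_0 = 3
Explicitly: w, u, v.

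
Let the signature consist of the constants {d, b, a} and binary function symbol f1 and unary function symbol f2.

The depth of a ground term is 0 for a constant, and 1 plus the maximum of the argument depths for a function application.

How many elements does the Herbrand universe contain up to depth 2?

Write N_k for the number of ground terms of depth ≤ k. A term of depth ≤ k is either a constant or a function symbol applied to arguments of depth ≤ k−1, so N_k = 3 + N_{k-1}^2 + N_{k-1}.
N_0 = 3
N_1 = 3 + 3^2 + 3 = 15
N_2 = 3 + 15^2 + 15 = 243

243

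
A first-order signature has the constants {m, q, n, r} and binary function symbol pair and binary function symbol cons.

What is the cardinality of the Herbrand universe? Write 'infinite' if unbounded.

The signature has at least one function symbol (pair, arity 2) and at least one constant (m).
Iterating pair gives infinitely many distinct ground terms: m, pair(m, m), pair(pair(m, m), pair(m, m)), ...
So the Herbrand universe is infinite.

infinite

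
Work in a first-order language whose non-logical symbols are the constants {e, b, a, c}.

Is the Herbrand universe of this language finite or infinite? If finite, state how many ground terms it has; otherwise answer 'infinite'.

4

There are no function symbols, so every ground term is one of the 4 constants.
The Herbrand universe is {e, b, a, c}, which is finite with 4 elements.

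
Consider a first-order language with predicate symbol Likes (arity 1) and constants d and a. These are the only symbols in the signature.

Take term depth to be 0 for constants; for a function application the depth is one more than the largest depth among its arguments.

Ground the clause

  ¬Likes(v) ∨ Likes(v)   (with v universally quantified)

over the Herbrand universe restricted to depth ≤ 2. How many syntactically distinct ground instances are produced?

2

Ground terms of depth ≤ 2:
  With no function symbols every ground term is a constant, so there are exactly 2 ground terms at every depth bound.
  N_0 = 2
  N_1 = 2
  N_2 = 2
So there are 2 ground terms available for substitution.
The clause has 1 distinct variable (v), which appears in the body. In the free term algebra distinct substitutions yield syntactically distinct ground instances.
Number of ground instances = 2.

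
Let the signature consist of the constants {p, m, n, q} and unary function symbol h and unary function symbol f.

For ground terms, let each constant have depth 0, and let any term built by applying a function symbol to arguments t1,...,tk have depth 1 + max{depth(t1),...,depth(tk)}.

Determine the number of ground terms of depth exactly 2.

Let N_k count ground terms of depth at most k. Each non-constant term of depth ≤ k is some function symbol applied to depth-≤(k−1) arguments, giving N_k = 4 + N_{k-1} + N_{k-1}.
N_0 = 4
N_1 = 4 + 4 + 4 = 12
N_2 = 4 + 12 + 12 = 28
Terms of depth exactly 2: N_2 − N_1 = 28 − 12 = 16.

16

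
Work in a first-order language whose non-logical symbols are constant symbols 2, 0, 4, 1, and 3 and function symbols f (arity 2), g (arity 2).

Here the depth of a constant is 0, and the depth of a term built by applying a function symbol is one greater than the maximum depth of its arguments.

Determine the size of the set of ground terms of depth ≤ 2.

6055

Count level by level. With function symbols f/2, g/2, the terms of depth ≤ k are the 5 constants together with each function applied to depth-≤(k−1) tuples, so N_k = 5 + N_{k-1}^2 + N_{k-1}^2.
N_0 = 5
N_1 = 5 + 5^2 + 5^2 = 55
N_2 = 5 + 55^2 + 55^2 = 6055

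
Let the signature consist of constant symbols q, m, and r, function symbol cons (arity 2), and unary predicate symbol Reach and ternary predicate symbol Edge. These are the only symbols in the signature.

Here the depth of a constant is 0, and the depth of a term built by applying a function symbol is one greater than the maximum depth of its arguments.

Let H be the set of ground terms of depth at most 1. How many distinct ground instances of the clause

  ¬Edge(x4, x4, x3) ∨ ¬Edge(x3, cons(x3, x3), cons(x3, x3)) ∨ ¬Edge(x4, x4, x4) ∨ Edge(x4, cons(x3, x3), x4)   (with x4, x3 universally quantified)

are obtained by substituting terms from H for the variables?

Ground terms of depth ≤ 1:
  Count level by level. With function symbols cons/2, the terms of depth ≤ k are the 3 constants together with each function applied to depth-≤(k−1) tuples, so N_k = 3 + N_{k-1}^2.
  N_0 = 3
  N_1 = 3 + 3^2 = 12
So there are 12 ground terms available for substitution.
Each of x4, x3 ranges independently over the available ground terms, and distinct assignments produce distinct instances.
Number of ground instances = 12^2 = 144.

144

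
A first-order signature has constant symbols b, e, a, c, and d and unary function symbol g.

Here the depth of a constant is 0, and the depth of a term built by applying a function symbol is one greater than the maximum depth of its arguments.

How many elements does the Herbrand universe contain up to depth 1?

10

Write N_k for the number of ground terms of depth ≤ k. A term of depth ≤ k is either a constant or a function symbol applied to arguments of depth ≤ k−1, so N_k = 5 + N_{k-1}.
N_0 = 5
N_1 = 5 + 5 = 10
Explicitly: b, e, a, c, d, g(b), g(e), g(a), g(c), g(d).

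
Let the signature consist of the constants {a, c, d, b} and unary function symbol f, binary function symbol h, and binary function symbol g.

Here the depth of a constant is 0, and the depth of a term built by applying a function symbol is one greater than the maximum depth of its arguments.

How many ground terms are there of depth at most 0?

Write N_k for the number of ground terms of depth ≤ k. A term of depth ≤ k is either a constant or a function symbol applied to arguments of depth ≤ k−1, so N_k = 4 + N_{k-1} + N_{k-1}^2 + N_{k-1}^2.
N_0 = 4
Explicitly: a, c, d, b.

4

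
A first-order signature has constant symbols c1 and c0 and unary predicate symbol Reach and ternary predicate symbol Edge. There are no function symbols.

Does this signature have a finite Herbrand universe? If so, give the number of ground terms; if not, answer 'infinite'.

2

There are no function symbols, so every ground term is one of the 2 constants.
The Herbrand universe is {c1, c0}, which is finite with 2 elements.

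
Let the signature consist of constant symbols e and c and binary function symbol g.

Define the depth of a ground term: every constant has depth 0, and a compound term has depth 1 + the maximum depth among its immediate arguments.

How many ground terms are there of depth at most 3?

If N_k denotes the number of depth-≤k ground terms, the 2 constants give N_0 = 2, and each function symbol of arity r contributes N_{k-1}^r new terms at level k: N_k = 2 + N_{k-1}^2.
N_0 = 2
N_1 = 2 + 2^2 = 6
N_2 = 2 + 6^2 = 38
N_3 = 2 + 38^2 = 1446

1446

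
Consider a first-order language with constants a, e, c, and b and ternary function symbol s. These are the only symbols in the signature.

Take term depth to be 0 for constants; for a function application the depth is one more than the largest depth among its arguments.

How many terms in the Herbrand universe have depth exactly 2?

Count level by level. With function symbols s/3, the terms of depth ≤ k are the 4 constants together with each function applied to depth-≤(k−1) tuples, so N_k = 4 + N_{k-1}^3.
N_0 = 4
N_1 = 4 + 4^3 = 68
N_2 = 4 + 68^3 = 314436
Terms of depth exactly 2: N_2 − N_1 = 314436 − 68 = 314368.

314368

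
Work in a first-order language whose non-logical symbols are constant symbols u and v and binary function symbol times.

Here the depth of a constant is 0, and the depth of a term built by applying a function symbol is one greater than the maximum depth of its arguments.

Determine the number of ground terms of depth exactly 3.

Write N_k for the number of ground terms of depth ≤ k. A term of depth ≤ k is either a constant or a function symbol applied to arguments of depth ≤ k−1, so N_k = 2 + N_{k-1}^2.
N_0 = 2
N_1 = 2 + 2^2 = 6
N_2 = 2 + 6^2 = 38
N_3 = 2 + 38^2 = 1446
Terms of depth exactly 3: N_3 − N_2 = 1446 − 38 = 1408.

1408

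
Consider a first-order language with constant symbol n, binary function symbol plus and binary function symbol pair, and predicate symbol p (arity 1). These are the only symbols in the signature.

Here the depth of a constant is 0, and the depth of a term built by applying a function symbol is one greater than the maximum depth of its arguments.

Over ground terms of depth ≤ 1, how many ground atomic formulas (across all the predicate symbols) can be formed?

First count ground terms of depth ≤ 1.
Write N_k for the number of ground terms of depth ≤ k. A term of depth ≤ k is either a constant or a function symbol applied to arguments of depth ≤ k−1, so N_k = 1 + N_{k-1}^2 + N_{k-1}^2.
N_0 = 1
N_1 = 1 + 1^2 + 1^2 = 3
Explicitly: n, plus(n, n), pair(n, n).
So |H| = 3.
A ground atom is a predicate applied to a tuple of terms from H, so the count is the sum over predicates of |H|^arity:
  p: 3
Total ground atoms: 3.

3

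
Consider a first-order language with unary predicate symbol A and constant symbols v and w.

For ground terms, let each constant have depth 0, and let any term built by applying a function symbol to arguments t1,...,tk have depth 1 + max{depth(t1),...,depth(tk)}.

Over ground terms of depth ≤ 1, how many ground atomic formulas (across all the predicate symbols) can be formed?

2

First count ground terms of depth ≤ 1.
With no function symbols every ground term is a constant, so there are exactly 2 ground terms at every depth bound.
N_0 = 2
N_1 = 2
Explicitly: v, w.
So |H| = 2.
Ground atoms are formed by filling each argument slot of a predicate with a term from H, so an r-ary predicate gives |H|^r atoms:
  A: 2
Total ground atoms: 2.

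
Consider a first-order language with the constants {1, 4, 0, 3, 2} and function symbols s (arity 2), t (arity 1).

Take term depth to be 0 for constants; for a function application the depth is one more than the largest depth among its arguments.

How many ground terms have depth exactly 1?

30

Let N_k = |{terms of depth ≤ k}|. Then N_0 = 5 and N_k = 5 + N_{k-1}^2 + N_{k-1} for k ≥ 1 (one summand per function symbol, arity giving the exponent).
N_0 = 5
N_1 = 5 + 5^2 + 5 = 35
Terms of depth exactly 1: N_1 − N_0 = 35 − 5 = 30.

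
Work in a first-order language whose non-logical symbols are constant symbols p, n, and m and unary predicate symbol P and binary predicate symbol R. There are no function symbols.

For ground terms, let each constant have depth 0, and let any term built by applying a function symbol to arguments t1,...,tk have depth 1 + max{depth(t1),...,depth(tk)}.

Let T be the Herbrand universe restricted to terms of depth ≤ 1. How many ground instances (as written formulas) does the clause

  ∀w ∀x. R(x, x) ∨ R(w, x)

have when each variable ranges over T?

Ground terms of depth ≤ 1:
  With no function symbols every ground term is a constant, so there are exactly 3 ground terms at every depth bound.
  N_0 = 3
  N_1 = 3
  Explicitly: p, n, m.
So there are 3 ground terms available for substitution.
The clause has 2 distinct variables (w, x), each appearing in the body. In the free term algebra distinct substitutions yield syntactically distinct ground instances.
Number of ground instances = 3^2 = 9.

9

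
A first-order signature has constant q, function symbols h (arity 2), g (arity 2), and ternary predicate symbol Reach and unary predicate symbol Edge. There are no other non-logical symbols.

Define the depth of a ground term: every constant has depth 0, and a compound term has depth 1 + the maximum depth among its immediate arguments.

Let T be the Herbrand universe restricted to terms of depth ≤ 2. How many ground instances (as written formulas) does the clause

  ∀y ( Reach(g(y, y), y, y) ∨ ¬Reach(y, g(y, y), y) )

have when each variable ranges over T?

Ground terms of depth ≤ 2:
  Count level by level. With function symbols h/2, g/2, the terms of depth ≤ k are the 1 constant together with each function applied to depth-≤(k−1) tuples, so N_k = 1 + N_{k-1}^2 + N_{k-1}^2.
  N_0 = 1
  N_1 = 1 + 1^2 + 1^2 = 3
  N_2 = 1 + 3^2 + 3^2 = 19
So there are 19 ground terms available for substitution.
The variable y ranges independently over the available ground terms, and distinct assignments produce distinct instances.
Number of ground instances = 19.

19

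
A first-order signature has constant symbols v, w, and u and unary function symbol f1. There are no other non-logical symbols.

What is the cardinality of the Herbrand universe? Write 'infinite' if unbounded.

The signature has at least one function symbol (f1, arity 1) and at least one constant (v).
Iterating f1 gives infinitely many distinct ground terms: v, f1(v), f1(f1(v)), ...
So the Herbrand universe is infinite.

infinite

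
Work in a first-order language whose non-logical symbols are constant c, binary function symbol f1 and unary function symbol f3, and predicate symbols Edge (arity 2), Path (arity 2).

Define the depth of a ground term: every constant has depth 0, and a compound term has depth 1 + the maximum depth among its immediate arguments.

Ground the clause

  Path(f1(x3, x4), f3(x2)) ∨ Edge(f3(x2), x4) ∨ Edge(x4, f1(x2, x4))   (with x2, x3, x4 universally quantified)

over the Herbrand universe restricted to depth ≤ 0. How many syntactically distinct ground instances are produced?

1

Ground terms of depth ≤ 0:
  If N_k denotes the number of depth-≤k ground terms, the 1 constant gives N_0 = 1, and each function symbol of arity r contributes N_{k-1}^r new terms at level k: N_k = 1 + N_{k-1}^2 + N_{k-1}.
  N_0 = 1
  Explicitly: c.
So there is exactly 1 ground term available for substitution.
There are 3 variables to instantiate (x2, x3, x4), each occurring in at least one literal, so different choices give different ground instances.
Number of ground instances = 1^3 = 1.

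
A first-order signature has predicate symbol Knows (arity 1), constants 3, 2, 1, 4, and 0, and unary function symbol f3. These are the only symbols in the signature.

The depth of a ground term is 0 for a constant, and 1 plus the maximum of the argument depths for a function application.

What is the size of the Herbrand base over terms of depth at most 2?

15

First count ground terms of depth ≤ 2.
Count level by level. With function symbols f3/1, the terms of depth ≤ k are the 5 constants together with each function applied to depth-≤(k−1) tuples, so N_k = 5 + N_{k-1}.
N_0 = 5
N_1 = 5 + 5 = 10
N_2 = 5 + 10 = 15
So |H| = 15.
For each predicate symbol, the number of ground atoms is |H| raised to its arity; summing:
  Knows: 15
Total ground atoms: 15.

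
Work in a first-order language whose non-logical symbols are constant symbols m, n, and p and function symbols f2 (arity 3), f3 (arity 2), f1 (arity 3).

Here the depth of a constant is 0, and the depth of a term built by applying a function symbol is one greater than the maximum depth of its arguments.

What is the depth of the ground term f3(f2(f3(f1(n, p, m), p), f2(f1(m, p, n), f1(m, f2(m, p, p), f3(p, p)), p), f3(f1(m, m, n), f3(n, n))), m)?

depth(f1(n, p, m)) = 1 + max(0, 0, 0) = 1
depth(f3(f1(n, p, m), p)) = 1 + max(1, 0) = 2
depth(f1(m, p, n)) = 1 + max(0, 0, 0) = 1
depth(f2(m, p, p)) = 1 + max(0, 0, 0) = 1
depth(f3(p, p)) = 1 + max(0, 0) = 1
depth(f1(m, f2(m, p, p), f3(p, p))) = 1 + max(0, 1, 1) = 2
depth(f2(f1(m, p, n), f1(m, f2(m, p, p), f3(p, p)), p)) = 1 + max(1, 2, 0) = 3
depth(f1(m, m, n)) = 1 + max(0, 0, 0) = 1
depth(f3(n, n)) = 1 + max(0, 0) = 1
depth(f3(f1(m, m, n), f3(n, n))) = 1 + max(1, 1) = 2
depth(f2(f3(f1(n, p, m), p), f2(f1(m, p, n), f1(m, f2(m, p, p), f3(p, p)), p), f3(f1(m, m, n), f3(n, n)))) = 1 + max(2, 3, 2) = 4
depth(f3(f2(f3(f1(n, p, m), p), f2(f1(m, p, n), f1(m, f2(m, p, p), f3(p, p)), p), f3(f1(m, m, n), f3(n, n))), m)) = 1 + max(4, 0) = 5

5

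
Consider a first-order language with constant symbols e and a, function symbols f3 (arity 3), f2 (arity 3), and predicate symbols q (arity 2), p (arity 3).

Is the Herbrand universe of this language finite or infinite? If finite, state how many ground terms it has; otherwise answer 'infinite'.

The signature has at least one function symbol (f3, arity 3) and at least one constant (e).
Iterating f3 gives infinitely many distinct ground terms: e, f3(e, e, e), f3(f3(e, e, e), f3(e, e, e), f3(e, e, e)), ...
So the Herbrand universe is infinite.

infinite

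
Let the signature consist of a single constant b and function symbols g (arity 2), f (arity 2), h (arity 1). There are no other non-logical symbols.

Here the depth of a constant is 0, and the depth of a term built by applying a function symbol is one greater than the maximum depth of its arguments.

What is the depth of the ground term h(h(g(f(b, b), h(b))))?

depth(f(b, b)) = 1 + max(0, 0) = 1
depth(h(b)) = 1 + depth(b) = 1 + 0 = 1
depth(g(f(b, b), h(b))) = 1 + max(1, 1) = 2
depth(h(g(f(b, b), h(b)))) = 1 + depth(g(f(b, b), h(b))) = 1 + 2 = 3
depth(h(h(g(f(b, b), h(b))))) = 1 + depth(h(g(f(b, b), h(b)))) = 1 + 3 = 4

4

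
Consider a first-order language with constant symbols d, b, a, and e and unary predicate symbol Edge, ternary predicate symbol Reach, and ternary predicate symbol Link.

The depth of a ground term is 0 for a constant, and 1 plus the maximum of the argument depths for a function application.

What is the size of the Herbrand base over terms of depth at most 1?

132

First count ground terms of depth ≤ 1.
With no function symbols every ground term is a constant, so there are exactly 4 ground terms at every depth bound.
N_0 = 4
N_1 = 4
So |H| = 4.
Ground atoms are formed by filling each argument slot of a predicate with a term from H, so an r-ary predicate gives |H|^r atoms:
  Edge: 4;  Reach: 4^3 = 64;  Link: 4^3 = 64
Total ground atoms: 4 + 64 + 64 = 132.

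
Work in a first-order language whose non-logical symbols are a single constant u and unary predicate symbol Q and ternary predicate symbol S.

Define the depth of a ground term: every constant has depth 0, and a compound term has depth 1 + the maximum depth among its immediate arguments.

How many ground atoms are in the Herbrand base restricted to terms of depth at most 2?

First count ground terms of depth ≤ 2.
With no function symbols every ground term is a constant, so there is exactly 1 ground term at every depth bound.
N_0 = 1
N_1 = 1
N_2 = 1
Explicitly: u.
So |H| = 1.
Each predicate of arity r yields |H|^r ground atoms (one per choice of an r-tuple from H):
  Q: 1;  S: 1^3 = 1
Total ground atoms: 1 + 1 = 2.

2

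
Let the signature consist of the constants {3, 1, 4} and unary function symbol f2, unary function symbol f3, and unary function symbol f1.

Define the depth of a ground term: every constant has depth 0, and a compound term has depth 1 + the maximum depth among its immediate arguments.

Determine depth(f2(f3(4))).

depth(f3(4)) = 1 + depth(4) = 1 + 0 = 1
depth(f2(f3(4))) = 1 + depth(f3(4)) = 1 + 1 = 2

2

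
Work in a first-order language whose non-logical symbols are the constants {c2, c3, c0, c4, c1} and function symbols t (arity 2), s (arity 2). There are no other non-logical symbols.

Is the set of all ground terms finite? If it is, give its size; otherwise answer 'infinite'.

infinite

The signature has at least one function symbol (t, arity 2) and at least one constant (c2).
Iterating t gives infinitely many distinct ground terms: c2, t(c2, c2), t(t(c2, c2), t(c2, c2)), ...
So the Herbrand universe is infinite.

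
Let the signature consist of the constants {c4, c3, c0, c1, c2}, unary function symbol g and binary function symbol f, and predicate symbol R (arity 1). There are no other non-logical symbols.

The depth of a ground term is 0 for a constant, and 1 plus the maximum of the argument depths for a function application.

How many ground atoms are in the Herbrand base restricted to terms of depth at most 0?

First count ground terms of depth ≤ 0.
Write N_k for the number of ground terms of depth ≤ k. A term of depth ≤ k is either a constant or a function symbol applied to arguments of depth ≤ k−1, so N_k = 5 + N_{k-1} + N_{k-1}^2.
N_0 = 5
Explicitly: c4, c3, c0, c1, c2.
So |H| = 5.
Each predicate of arity r yields |H|^r ground atoms (one per choice of an r-tuple from H):
  R: 5
Total ground atoms: 5.

5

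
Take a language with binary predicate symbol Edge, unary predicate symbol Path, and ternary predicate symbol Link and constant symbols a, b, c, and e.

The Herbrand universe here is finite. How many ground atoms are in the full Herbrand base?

84

With no function symbols, the Herbrand universe is just the 4 constants.
Ground atoms per predicate: Edge: 4^2 = 16, Path: 4, Link: 4^3 = 64.
Herbrand base size = 16 + 4 + 64 = 84.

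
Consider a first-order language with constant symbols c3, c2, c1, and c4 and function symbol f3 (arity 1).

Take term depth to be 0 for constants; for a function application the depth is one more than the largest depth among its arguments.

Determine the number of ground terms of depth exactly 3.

If N_k denotes the number of depth-≤k ground terms, the 4 constants give N_0 = 4, and each function symbol of arity r contributes N_{k-1}^r new terms at level k: N_k = 4 + N_{k-1}.
N_0 = 4
N_1 = 4 + 4 = 8
N_2 = 4 + 8 = 12
N_3 = 4 + 12 = 16
Terms of depth exactly 3: N_3 − N_2 = 16 − 12 = 4.

4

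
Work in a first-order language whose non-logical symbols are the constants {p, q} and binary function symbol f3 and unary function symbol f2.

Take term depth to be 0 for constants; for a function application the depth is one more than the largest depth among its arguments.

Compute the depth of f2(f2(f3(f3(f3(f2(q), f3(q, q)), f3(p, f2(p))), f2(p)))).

6

depth(f2(q)) = 1 + depth(q) = 1 + 0 = 1
depth(f3(q, q)) = 1 + max(0, 0) = 1
depth(f3(f2(q), f3(q, q))) = 1 + max(1, 1) = 2
depth(f2(p)) = 1 + depth(p) = 1 + 0 = 1
depth(f3(p, f2(p))) = 1 + max(0, 1) = 2
depth(f3(f3(f2(q), f3(q, q)), f3(p, f2(p)))) = 1 + max(2, 2) = 3
depth(f3(f3(f3(f2(q), f3(q, q)), f3(p, f2(p))), f2(p))) = 1 + max(3, 1) = 4
depth(f2(f3(f3(f3(f2(q), f3(q, q)), f3(p, f2(p))), f2(p)))) = 1 + depth(f3(f3(f3(f2(q), f3(q, q)), f3(p, f2(p))), f2(p))) = 1 + 4 = 5
depth(f2(f2(f3(f3(f3(f2(q), f3(q, q)), f3(p, f2(p))), f2(p))))) = 1 + depth(f2(f3(f3(f3(f2(q), f3(q, q)), f3(p, f2(p))), f2(p)))) = 1 + 5 = 6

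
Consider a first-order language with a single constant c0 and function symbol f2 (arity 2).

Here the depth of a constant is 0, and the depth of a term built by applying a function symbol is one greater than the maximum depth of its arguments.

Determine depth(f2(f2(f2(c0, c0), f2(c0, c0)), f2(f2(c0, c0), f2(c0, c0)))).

3

depth(f2(c0, c0)) = 1 + max(0, 0) = 1
depth(f2(f2(c0, c0), f2(c0, c0))) = 1 + max(1, 1) = 2
depth(f2(f2(f2(c0, c0), f2(c0, c0)), f2(f2(c0, c0), f2(c0, c0)))) = 1 + max(2, 2) = 3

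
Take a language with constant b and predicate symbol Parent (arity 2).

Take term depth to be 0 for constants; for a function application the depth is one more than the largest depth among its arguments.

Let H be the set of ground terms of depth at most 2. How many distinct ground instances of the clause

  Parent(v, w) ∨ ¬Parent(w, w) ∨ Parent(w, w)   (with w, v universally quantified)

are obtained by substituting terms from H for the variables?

1

Ground terms of depth ≤ 2:
  With no function symbols every ground term is a constant, so there is exactly 1 ground term at every depth bound.
  N_0 = 1
  N_1 = 1
  N_2 = 1
  Explicitly: b.
So there is exactly 1 ground term available for substitution.
Each of w, v ranges independently over the available ground terms, and distinct assignments produce distinct instances.
Number of ground instances = 1^2 = 1.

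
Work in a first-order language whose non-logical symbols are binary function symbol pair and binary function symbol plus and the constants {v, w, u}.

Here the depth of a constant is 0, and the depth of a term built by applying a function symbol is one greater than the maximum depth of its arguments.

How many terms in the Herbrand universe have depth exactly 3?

Write N_k for the number of ground terms of depth ≤ k. A term of depth ≤ k is either a constant or a function symbol applied to arguments of depth ≤ k−1, so N_k = 3 + N_{k-1}^2 + N_{k-1}^2.
N_0 = 3
N_1 = 3 + 3^2 + 3^2 = 21
N_2 = 3 + 21^2 + 21^2 = 885
N_3 = 3 + 885^2 + 885^2 = 1566453
Terms of depth exactly 3: N_3 − N_2 = 1566453 − 885 = 1565568.

1565568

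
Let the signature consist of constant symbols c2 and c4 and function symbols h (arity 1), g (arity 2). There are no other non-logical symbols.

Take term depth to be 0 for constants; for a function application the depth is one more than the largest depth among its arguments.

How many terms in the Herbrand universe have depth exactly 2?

66

Let N_k count ground terms of depth at most k. Each non-constant term of depth ≤ k is some function symbol applied to depth-≤(k−1) arguments, giving N_k = 2 + N_{k-1} + N_{k-1}^2.
N_0 = 2
N_1 = 2 + 2 + 2^2 = 8
N_2 = 2 + 8 + 8^2 = 74
Terms of depth exactly 2: N_2 − N_1 = 74 − 8 = 66.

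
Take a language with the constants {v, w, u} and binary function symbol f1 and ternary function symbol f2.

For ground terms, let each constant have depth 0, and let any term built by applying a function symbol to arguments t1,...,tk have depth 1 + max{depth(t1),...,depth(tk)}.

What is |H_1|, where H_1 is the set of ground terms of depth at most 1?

39

Write N_k for the number of ground terms of depth ≤ k. A term of depth ≤ k is either a constant or a function symbol applied to arguments of depth ≤ k−1, so N_k = 3 + N_{k-1}^2 + N_{k-1}^3.
N_0 = 3
N_1 = 3 + 3^2 + 3^3 = 39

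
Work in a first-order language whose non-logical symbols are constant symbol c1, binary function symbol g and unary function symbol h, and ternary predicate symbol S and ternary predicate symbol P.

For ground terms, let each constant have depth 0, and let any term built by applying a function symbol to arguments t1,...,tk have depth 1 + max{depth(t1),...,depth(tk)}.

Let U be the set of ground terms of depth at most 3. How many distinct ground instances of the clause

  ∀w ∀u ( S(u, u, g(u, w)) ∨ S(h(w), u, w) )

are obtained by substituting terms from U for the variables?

33489

Ground terms of depth ≤ 3:
  Let N_k = |{terms of depth ≤ k}|. Then N_0 = 1 and N_k = 1 + N_{k-1}^2 + N_{k-1} for k ≥ 1 (one summand per function symbol, arity giving the exponent).
  N_0 = 1
  N_1 = 1 + 1^2 + 1 = 3
  N_2 = 1 + 3^2 + 3 = 13
  N_3 = 1 + 13^2 + 13 = 183
So there are 183 ground terms available for substitution.
The clause has 2 distinct variables (w, u), each appearing in the body. In the free term algebra distinct substitutions yield syntactically distinct ground instances.
Number of ground instances = 183^2 = 33489.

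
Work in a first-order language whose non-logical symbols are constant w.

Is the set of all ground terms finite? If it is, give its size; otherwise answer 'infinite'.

There are no function symbols, so the only ground term is the single constant.
The Herbrand universe is {w}, finite with 1 element.

1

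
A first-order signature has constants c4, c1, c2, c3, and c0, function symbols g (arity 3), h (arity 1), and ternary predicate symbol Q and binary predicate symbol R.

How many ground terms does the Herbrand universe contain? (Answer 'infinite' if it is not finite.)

infinite

The signature has at least one function symbol (g, arity 3) and at least one constant (c4).
Iterating g gives infinitely many distinct ground terms: c4, g(c4, c4, c4), g(g(c4, c4, c4), g(c4, c4, c4), g(c4, c4, c4)), ...
So the Herbrand universe is infinite.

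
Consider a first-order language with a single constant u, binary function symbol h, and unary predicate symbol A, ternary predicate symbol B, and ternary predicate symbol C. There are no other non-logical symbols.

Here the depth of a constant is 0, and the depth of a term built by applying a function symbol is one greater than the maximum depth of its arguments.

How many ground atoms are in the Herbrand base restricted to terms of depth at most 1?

First count ground terms of depth ≤ 1.
Let N_k = |{terms of depth ≤ k}|. Then N_0 = 1 and N_k = 1 + N_{k-1}^2 for k ≥ 1 (one summand per function symbol, arity giving the exponent).
N_0 = 1
N_1 = 1 + 1^2 = 2
Explicitly: u, h(u, u).
So |H| = 2.
A ground atom is a predicate applied to a tuple of terms from H, so the count is the sum over predicates of |H|^arity:
  A: 2;  B: 2^3 = 8;  C: 2^3 = 8
Total ground atoms: 2 + 8 + 8 = 18.

18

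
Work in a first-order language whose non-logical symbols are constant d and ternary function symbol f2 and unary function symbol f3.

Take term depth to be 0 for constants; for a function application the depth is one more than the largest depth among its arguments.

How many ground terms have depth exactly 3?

29792

Let N_k = |{terms of depth ≤ k}|. Then N_0 = 1 and N_k = 1 + N_{k-1}^3 + N_{k-1} for k ≥ 1 (one summand per function symbol, arity giving the exponent).
N_0 = 1
N_1 = 1 + 1^3 + 1 = 3
N_2 = 1 + 3^3 + 3 = 31
N_3 = 1 + 31^3 + 31 = 29823
Terms of depth exactly 3: N_3 − N_2 = 29823 − 31 = 29792.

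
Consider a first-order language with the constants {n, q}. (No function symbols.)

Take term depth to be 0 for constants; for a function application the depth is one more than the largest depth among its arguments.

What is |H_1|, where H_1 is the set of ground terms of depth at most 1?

2

With no function symbols every ground term is a constant, so there are exactly 2 ground terms at every depth bound.
N_0 = 2
N_1 = 2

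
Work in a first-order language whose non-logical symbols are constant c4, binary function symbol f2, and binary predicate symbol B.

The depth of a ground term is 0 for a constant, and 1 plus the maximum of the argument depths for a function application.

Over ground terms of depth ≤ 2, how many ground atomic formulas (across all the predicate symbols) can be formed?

First count ground terms of depth ≤ 2.
If N_k denotes the number of depth-≤k ground terms, the 1 constant gives N_0 = 1, and each function symbol of arity r contributes N_{k-1}^r new terms at level k: N_k = 1 + N_{k-1}^2.
N_0 = 1
N_1 = 1 + 1^2 = 2
N_2 = 1 + 2^2 = 5
So |H| = 5.
Each predicate of arity r yields |H|^r ground atoms (one per choice of an r-tuple from H):
  B: 5^2 = 25
Total ground atoms: 25.

25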